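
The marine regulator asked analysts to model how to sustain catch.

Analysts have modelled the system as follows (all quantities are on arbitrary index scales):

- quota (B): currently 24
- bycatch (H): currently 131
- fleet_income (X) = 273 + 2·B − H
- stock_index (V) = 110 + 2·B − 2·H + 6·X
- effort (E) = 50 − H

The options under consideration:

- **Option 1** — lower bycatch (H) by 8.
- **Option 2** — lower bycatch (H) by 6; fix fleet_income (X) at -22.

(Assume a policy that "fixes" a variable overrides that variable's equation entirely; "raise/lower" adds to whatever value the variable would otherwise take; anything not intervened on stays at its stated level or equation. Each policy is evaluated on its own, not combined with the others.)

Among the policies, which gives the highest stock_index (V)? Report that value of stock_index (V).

1100

Option 1 (H − 8):
  B = 24
  H = 131 − 8 = 123
  X = 273 + 2·24 − 123 = 198
  V = 110 + 2·24 − 2·123 + 6·198 = 1100
Option 2 (H − 6, X := -22):
  B = 24
  H = 131 − 6 = 125
  X = -22
  V = 110 + 2·24 − 2·125 + 6·(-22) = -224
Comparing — Option 1: V=1100, Option 2: V=-224. Highest is 1100 (Option 1).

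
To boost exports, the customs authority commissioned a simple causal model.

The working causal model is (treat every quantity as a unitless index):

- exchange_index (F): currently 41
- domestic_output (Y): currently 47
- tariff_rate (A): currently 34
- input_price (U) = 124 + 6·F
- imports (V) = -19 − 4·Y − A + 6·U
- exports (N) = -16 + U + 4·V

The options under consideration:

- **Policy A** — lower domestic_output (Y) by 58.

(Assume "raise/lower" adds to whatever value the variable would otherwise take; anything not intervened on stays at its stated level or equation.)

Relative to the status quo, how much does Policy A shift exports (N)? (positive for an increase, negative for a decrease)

Baseline:
  F = 41
  Y = 47
  A = 34
  U = 124 + 6·41 = 370
  V = -19 − 4·47 − 34 + 6·370 = 1979
  N = -16 + 370 + 4·1979 = 8270
Policy A (Y − 58):
  F = 41
  Y = 47 − 58 = -11
  A = 34
  U = 124 + 6·41 = 370
  V = -19 − 4·(-11) − 34 + 6·370 = 2211
  N = -16 + 370 + 4·2211 = 9198
Change in N: 9198 − 8270 = 928

928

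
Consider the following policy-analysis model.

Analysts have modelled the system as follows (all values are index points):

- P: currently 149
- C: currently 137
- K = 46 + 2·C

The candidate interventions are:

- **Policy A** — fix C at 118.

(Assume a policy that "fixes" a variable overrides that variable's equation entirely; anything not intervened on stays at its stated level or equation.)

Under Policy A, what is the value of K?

Policy A (C := 118):
  C = 118
  K = 46 + 2·118 = 282

282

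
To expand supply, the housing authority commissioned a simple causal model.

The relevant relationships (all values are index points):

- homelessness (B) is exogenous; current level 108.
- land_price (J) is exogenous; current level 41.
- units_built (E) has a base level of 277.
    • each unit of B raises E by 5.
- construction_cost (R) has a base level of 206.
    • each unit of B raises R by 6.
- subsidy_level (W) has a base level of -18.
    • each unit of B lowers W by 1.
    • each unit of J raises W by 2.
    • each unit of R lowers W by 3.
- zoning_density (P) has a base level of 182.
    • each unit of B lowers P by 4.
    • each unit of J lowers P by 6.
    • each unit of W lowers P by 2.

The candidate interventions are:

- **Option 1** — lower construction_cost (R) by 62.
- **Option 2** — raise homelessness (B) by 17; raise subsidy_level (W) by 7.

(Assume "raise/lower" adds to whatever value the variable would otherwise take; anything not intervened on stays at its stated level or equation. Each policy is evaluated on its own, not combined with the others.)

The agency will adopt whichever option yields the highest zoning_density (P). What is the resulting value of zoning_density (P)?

Option 1 (R − 62):
  B = 108
  J = 41
  R = 206 + 6·108 (−62 from intervention) = 792
  W = -18 − 108 + 2·41 − 3·792 = -2420
  P = 182 − 4·108 − 6·41 − 2·(-2420) = 4344
Option 2 (B + 17, W + 7):
  B = 108 + 17 = 125
  J = 41
  R = 206 + 6·125 = 956
  W = -18 − 125 + 2·41 − 3·956 (+7 from intervention) = -2922
  P = 182 − 4·125 − 6·41 − 2·(-2922) = 5280
Comparing — Option 1: P=4344, Option 2: P=5280. Highest is 5280 (Option 2).

5280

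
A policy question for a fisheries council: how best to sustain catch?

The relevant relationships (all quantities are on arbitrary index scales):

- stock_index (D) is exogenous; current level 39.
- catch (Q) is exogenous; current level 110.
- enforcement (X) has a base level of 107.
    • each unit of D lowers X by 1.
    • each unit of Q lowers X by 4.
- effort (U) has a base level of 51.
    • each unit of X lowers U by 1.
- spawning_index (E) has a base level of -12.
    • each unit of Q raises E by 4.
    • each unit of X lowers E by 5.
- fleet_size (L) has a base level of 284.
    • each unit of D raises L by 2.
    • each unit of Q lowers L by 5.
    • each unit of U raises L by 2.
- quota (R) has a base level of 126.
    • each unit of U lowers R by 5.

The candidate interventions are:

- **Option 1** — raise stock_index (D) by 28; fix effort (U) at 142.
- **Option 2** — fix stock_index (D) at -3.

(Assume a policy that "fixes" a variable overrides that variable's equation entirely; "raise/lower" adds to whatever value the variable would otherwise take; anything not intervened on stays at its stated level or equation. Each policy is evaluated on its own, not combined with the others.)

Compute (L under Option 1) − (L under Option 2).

-338

Option 1 (D + 28, U := 142):
  D = 39 + 28 = 67
  Q = 110
  X = 107 − 67 − 4·110 = -400
  U = 142
  L = 284 + 2·67 − 5·110 + 2·142 = 152
Option 2 (D := -3):
  D = -3
  Q = 110
  X = 107 − (-3) − 4·110 = -330
  U = 51 − (-330) = 381
  L = 284 + 2·(-3) − 5·110 + 2·381 = 490
L: 152 − 490 = -338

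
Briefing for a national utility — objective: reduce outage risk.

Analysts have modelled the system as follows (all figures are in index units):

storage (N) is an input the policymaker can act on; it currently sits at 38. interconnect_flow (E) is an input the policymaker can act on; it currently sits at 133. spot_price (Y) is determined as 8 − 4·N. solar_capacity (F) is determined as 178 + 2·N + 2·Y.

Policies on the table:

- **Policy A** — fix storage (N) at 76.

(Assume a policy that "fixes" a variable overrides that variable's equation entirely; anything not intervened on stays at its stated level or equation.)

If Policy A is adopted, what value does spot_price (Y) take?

-296

Policy A (N := 76):
  N = 76
  Y = 8 − 4·76 = -296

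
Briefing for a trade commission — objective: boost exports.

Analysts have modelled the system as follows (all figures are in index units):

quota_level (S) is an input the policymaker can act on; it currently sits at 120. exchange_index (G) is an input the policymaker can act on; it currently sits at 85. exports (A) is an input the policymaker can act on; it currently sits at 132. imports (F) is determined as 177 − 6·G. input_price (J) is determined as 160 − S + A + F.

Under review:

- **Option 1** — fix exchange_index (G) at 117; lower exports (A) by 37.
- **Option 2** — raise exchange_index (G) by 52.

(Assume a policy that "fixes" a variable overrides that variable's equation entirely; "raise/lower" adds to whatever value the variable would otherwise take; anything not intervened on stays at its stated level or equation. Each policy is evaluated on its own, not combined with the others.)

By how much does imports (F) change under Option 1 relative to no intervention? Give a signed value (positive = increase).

Baseline:
  G = 85
  F = 177 − 6·85 = -333
Option 1 (G := 117, A − 37):
  G = 117
  F = 177 − 6·117 = -525
Change in F: -525 − (-333) = -192

-192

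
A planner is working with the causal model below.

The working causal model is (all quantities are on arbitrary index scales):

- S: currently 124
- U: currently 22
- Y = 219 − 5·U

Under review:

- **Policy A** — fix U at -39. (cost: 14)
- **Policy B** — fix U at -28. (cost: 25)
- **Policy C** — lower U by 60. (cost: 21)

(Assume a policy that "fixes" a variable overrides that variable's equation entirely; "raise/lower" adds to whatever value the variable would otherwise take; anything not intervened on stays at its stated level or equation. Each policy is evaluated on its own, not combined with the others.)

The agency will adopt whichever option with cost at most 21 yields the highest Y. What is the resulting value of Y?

Policy A (U := -39):
  U = -39
  Y = 219 − 5·(-39) = 414
Policy C (U − 60):
  U = 22 − 60 = -38
  Y = 219 − 5·(-38) = 409
Comparing — Policy A: Y=414, Policy C: Y=409. Highest is 414 (Policy A).

414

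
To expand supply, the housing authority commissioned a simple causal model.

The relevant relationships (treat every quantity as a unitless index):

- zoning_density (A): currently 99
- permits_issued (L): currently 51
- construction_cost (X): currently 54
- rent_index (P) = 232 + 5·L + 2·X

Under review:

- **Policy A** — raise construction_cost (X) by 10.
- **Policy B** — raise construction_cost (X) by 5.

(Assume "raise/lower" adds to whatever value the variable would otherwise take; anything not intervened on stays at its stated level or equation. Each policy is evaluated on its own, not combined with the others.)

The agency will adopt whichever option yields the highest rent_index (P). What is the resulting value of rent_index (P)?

615

Policy A (X + 10):
  L = 51
  X = 54 + 10 = 64
  P = 232 + 5·51 + 2·64 = 615
Policy B (X + 5):
  L = 51
  X = 54 + 5 = 59
  P = 232 + 5·51 + 2·59 = 605
Comparing — Policy A: P=615, Policy B: P=605. Highest is 615 (Policy A).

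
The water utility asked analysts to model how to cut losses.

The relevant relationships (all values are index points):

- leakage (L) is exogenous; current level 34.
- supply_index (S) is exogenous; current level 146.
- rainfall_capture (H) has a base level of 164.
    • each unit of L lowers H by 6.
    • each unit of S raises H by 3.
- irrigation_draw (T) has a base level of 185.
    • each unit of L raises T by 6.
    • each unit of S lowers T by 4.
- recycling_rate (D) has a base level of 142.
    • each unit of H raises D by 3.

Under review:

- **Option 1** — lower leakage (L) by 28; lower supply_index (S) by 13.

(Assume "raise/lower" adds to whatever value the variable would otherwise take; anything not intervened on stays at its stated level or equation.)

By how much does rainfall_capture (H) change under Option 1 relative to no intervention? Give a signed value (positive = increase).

129

Baseline:
  L = 34
  S = 146
  H = 164 − 6·34 + 3·146 = 398
Option 1 (L − 28, S − 13):
  L = 34 − 28 = 6
  S = 146 − 13 = 133
  H = 164 − 6·6 + 3·133 = 527
Change in H: 527 − 398 = 129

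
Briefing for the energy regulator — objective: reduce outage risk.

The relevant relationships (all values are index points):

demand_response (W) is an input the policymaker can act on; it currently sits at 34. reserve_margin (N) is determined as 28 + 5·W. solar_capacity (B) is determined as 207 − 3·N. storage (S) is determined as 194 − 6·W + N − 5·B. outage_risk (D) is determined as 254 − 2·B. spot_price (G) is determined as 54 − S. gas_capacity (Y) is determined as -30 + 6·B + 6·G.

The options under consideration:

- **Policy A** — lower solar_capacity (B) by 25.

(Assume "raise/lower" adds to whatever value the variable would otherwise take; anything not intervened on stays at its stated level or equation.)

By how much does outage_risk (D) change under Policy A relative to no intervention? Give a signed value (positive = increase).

50

Baseline:
  W = 34
  N = 28 + 5·34 = 198
  B = 207 − 3·198 = -387
  D = 254 − 2·(-387) = 1028
Policy A (B − 25):
  W = 34
  N = 28 + 5·34 = 198
  B = 207 − 3·198 (−25 from intervention) = -412
  D = 254 − 2·(-412) = 1078
Change in D: 1078 − 1028 = 50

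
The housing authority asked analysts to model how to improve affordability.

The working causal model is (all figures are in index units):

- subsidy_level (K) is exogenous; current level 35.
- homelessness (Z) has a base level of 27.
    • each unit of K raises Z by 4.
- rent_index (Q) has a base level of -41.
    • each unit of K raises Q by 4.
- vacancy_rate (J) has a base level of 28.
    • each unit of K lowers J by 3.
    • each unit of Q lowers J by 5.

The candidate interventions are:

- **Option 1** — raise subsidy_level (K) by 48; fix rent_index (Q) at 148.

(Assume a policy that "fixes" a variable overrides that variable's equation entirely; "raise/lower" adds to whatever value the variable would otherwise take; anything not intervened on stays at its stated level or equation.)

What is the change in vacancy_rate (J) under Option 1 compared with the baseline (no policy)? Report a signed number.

Baseline:
  K = 35
  Q = -41 + 4·35 = 99
  J = 28 − 3·35 − 5·99 = -572
Option 1 (K + 48, Q := 148):
  K = 35 + 48 = 83
  Q = 148
  J = 28 − 3·83 − 5·148 = -961
Change in J: -961 − (-572) = -389

-389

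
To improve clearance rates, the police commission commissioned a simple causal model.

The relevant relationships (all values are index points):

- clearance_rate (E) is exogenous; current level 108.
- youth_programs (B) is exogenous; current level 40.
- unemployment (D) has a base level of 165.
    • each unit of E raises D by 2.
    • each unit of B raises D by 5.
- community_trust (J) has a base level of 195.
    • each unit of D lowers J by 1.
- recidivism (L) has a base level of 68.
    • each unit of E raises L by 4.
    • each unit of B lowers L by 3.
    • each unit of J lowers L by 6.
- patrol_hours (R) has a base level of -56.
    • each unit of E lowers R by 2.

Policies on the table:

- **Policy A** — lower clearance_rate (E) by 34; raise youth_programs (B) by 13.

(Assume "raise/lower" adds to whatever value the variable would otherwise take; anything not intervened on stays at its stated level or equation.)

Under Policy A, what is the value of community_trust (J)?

Policy A (E − 34, B + 13):
  E = 108 − 34 = 74
  B = 40 + 13 = 53
  D = 165 + 2·74 + 5·53 = 578
  J = 195 − 578 = -383

-383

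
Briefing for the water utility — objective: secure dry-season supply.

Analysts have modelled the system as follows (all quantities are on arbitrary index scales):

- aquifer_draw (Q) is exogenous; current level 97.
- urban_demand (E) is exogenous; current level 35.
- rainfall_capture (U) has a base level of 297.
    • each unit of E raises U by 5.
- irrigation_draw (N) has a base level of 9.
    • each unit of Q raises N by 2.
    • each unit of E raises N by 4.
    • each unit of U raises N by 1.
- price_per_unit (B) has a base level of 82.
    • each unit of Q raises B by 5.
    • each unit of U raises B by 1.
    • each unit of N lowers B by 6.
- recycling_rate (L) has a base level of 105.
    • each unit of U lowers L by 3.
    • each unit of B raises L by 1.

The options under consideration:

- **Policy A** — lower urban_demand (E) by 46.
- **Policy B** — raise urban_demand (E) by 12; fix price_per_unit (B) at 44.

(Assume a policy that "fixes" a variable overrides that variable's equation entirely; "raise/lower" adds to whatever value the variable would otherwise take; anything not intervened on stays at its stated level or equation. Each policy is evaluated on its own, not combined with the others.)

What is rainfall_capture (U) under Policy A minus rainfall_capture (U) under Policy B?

Policy A (E − 46):
  E = 35 − 46 = -11
  U = 297 + 5·(-11) = 242
Policy B (E + 12, B := 44):
  E = 35 + 12 = 47
  U = 297 + 5·47 = 532
U: 242 − 532 = -290

-290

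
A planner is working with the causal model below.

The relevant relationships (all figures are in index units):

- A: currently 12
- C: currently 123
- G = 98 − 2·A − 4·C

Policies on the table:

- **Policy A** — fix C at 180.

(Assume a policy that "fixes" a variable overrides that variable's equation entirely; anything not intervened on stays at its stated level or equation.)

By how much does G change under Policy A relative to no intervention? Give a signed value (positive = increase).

-228

Baseline:
  A = 12
  C = 123
  G = 98 − 2·12 − 4·123 = -418
Policy A (C := 180):
  A = 12
  C = 180
  G = 98 − 2·12 − 4·180 = -646
Change in G: -646 − (-418) = -228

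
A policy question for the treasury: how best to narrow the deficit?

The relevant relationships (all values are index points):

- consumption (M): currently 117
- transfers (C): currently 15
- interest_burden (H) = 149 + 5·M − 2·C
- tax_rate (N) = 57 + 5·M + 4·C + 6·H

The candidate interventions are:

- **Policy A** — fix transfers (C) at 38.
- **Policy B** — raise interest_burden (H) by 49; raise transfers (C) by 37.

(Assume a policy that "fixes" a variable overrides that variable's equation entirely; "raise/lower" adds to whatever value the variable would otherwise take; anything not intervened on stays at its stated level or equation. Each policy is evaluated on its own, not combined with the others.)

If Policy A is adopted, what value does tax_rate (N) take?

4742

Policy A (C := 38):
  M = 117
  C = 38
  H = 149 + 5·117 − 2·38 = 658
  N = 57 + 5·117 + 4·38 + 6·658 = 4742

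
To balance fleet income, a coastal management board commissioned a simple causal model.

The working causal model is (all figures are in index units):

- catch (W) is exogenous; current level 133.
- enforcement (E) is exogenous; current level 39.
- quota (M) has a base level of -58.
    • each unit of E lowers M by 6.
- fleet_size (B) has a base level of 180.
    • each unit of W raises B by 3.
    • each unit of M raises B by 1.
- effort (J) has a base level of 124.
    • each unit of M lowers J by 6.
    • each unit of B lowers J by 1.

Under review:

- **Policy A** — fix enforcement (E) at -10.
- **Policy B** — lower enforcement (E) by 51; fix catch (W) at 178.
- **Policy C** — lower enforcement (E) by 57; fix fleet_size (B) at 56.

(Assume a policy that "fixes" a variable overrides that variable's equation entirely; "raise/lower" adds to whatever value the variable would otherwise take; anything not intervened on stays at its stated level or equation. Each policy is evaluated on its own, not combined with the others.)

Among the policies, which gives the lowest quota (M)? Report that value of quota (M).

2

Policy A (E := -10):
  E = -10
  M = -58 − 6·(-10) = 2
Policy B (E − 51, W := 178):
  E = 39 − 51 = -12
  M = -58 − 6·(-12) = 14
Policy C (E − 57, B := 56):
  E = 39 − 57 = -18
  M = -58 − 6·(-18) = 50
Comparing — Policy A: M=2, Policy B: M=14, Policy C: M=50. Lowest is 2 (Policy A).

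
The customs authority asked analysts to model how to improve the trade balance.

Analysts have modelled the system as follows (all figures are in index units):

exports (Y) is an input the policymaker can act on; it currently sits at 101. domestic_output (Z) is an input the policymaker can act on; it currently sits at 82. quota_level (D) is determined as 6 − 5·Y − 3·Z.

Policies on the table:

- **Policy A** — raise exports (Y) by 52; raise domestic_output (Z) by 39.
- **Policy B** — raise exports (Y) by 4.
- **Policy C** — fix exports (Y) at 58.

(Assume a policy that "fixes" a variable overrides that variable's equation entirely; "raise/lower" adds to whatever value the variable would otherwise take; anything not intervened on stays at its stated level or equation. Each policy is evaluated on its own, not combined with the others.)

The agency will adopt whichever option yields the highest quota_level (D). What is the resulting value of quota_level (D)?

Policy A (Y + 52, Z + 39):
  Y = 101 + 52 = 153
  Z = 82 + 39 = 121
  D = 6 − 5·153 − 3·121 = -1122
Policy B (Y + 4):
  Y = 101 + 4 = 105
  Z = 82
  D = 6 − 5·105 − 3·82 = -765
Policy C (Y := 58):
  Y = 58
  Z = 82
  D = 6 − 5·58 − 3·82 = -530
Comparing — Policy A: D=-1122, Policy B: D=-765, Policy C: D=-530. Highest is -530 (Policy C).

-530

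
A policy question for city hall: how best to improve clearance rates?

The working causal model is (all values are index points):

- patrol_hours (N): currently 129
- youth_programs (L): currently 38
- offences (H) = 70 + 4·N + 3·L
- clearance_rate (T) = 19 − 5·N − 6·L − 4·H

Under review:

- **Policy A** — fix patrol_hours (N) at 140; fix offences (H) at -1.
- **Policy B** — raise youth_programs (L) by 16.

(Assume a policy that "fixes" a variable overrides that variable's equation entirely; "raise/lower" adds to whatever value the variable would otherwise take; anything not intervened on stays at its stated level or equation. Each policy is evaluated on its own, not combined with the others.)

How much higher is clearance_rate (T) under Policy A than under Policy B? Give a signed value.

Policy A (N := 140, H := -1):
  N = 140
  L = 38
  H = -1
  T = 19 − 5·140 − 6·38 − 4·(-1) = -905
Policy B (L + 16):
  N = 129
  L = 38 + 16 = 54
  H = 70 + 4·129 + 3·54 = 748
  T = 19 − 5·129 − 6·54 − 4·748 = -3942
T: -905 − (-3942) = 3037

3037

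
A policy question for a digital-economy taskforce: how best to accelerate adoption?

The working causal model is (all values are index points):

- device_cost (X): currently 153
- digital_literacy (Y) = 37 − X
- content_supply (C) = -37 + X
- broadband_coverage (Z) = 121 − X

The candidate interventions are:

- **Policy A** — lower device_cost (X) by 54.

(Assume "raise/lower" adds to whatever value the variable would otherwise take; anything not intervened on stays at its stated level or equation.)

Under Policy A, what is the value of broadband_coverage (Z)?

22

Policy A (X − 54):
  X = 153 − 54 = 99
  Z = 121 − 99 = 22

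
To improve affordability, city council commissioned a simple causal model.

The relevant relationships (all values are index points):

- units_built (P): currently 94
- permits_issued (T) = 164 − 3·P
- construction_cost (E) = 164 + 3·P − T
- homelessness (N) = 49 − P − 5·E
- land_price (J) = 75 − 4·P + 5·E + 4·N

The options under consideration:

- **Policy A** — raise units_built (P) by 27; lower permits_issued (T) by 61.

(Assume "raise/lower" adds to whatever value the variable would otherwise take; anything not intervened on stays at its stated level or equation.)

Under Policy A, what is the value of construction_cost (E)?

Policy A (P + 27, T − 61):
  P = 94 + 27 = 121
  T = 164 − 3·121 (−61 from intervention) = -260
  E = 164 + 3·121 − (-260) = 787

787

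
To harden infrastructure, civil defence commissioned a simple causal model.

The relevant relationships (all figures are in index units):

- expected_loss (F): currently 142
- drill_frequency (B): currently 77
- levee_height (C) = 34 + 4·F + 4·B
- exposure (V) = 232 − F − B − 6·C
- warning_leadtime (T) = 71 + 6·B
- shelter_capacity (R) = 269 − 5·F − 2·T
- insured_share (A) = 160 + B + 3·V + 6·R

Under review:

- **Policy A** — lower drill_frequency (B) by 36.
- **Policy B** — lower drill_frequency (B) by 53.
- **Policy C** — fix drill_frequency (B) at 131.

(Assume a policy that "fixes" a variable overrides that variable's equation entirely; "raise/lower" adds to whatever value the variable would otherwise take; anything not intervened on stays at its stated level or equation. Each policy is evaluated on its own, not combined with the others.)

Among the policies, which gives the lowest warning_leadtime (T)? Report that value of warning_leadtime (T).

Policy A (B − 36):
  B = 77 − 36 = 41
  T = 71 + 6·41 = 317
Policy B (B − 53):
  B = 77 − 53 = 24
  T = 71 + 6·24 = 215
Policy C (B := 131):
  B = 131
  T = 71 + 6·131 = 857
Comparing — Policy A: T=317, Policy B: T=215, Policy C: T=857. Lowest is 215 (Policy B).

215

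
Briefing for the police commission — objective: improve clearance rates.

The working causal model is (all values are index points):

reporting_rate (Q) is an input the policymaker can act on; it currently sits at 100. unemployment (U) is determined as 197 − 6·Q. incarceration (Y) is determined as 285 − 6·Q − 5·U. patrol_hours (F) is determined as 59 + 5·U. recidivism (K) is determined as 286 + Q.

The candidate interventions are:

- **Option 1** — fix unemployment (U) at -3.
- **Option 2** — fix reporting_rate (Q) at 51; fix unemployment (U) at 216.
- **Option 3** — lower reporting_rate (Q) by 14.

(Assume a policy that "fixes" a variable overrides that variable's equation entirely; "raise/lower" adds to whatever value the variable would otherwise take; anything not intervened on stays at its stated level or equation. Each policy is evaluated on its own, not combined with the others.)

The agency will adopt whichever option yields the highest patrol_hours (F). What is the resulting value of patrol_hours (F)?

1139

Option 1 (U := -3):
  Q = 100
  U = -3
  F = 59 + 5·(-3) = 44
Option 2 (Q := 51, U := 216):
  Q = 51
  U = 216
  F = 59 + 5·216 = 1139
Option 3 (Q − 14):
  Q = 100 − 14 = 86
  U = 197 − 6·86 = -319
  F = 59 + 5·(-319) = -1536
Comparing — Option 1: F=44, Option 2: F=1139, Option 3: F=-1536. Highest is 1139 (Option 2).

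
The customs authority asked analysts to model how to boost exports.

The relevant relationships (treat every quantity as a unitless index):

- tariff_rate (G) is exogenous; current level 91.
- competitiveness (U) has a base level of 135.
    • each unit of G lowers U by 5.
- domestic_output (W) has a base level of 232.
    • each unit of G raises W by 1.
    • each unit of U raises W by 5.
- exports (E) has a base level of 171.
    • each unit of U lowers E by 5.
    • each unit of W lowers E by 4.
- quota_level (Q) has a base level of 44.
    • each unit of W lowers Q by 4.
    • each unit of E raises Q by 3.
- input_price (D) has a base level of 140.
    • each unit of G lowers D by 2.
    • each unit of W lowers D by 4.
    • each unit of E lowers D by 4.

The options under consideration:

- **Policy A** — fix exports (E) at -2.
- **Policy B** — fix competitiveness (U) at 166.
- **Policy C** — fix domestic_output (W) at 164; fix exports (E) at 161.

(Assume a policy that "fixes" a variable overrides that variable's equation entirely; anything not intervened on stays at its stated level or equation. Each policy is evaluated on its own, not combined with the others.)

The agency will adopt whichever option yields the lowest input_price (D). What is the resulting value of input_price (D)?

Policy A (E := -2):
  G = 91
  U = 135 − 5·91 = -320
  W = 232 + 91 + 5·(-320) = -1277
  E = -2
  D = 140 − 2·91 − 4·(-1277) − 4·(-2) = 5074
Policy B (U := 166):
  G = 91
  U = 166
  W = 232 + 91 + 5·166 = 1153
  E = 171 − 5·166 − 4·1153 = -5271
  D = 140 − 2·91 − 4·1153 − 4·(-5271) = 16430
Policy C (W := 164, E := 161):
  G = 91
  U = 135 − 5·91 = -320
  W = 164
  E = 161
  D = 140 − 2·91 − 4·164 − 4·161 = -1342
Comparing — Policy A: D=5074, Policy B: D=16430, Policy C: D=-1342. Lowest is -1342 (Policy C).

-1342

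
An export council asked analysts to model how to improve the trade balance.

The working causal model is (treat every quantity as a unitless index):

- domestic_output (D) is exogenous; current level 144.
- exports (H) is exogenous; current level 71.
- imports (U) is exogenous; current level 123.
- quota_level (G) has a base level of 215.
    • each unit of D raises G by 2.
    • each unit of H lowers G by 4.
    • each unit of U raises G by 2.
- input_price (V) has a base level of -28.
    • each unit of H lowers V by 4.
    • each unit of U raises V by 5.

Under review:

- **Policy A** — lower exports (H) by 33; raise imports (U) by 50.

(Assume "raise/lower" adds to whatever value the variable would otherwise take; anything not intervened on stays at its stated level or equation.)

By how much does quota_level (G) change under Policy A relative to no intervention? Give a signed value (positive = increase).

Baseline:
  D = 144
  H = 71
  U = 123
  G = 215 + 2·144 − 4·71 + 2·123 = 465
Policy A (H − 33, U + 50):
  D = 144
  H = 71 − 33 = 38
  U = 123 + 50 = 173
  G = 215 + 2·144 − 4·38 + 2·173 = 697
Change in G: 697 − 465 = 232

232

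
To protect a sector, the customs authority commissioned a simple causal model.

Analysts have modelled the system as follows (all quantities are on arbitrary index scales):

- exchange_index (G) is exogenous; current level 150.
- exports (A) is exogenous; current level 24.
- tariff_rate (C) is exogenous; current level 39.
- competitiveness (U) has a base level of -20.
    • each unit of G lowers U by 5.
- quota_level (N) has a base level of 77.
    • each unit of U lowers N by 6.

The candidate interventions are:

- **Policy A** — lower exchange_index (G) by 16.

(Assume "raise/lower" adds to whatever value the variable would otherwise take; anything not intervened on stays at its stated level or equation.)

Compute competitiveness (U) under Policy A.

Policy A (G − 16):
  G = 150 − 16 = 134
  U = -20 − 5·134 = -690

-690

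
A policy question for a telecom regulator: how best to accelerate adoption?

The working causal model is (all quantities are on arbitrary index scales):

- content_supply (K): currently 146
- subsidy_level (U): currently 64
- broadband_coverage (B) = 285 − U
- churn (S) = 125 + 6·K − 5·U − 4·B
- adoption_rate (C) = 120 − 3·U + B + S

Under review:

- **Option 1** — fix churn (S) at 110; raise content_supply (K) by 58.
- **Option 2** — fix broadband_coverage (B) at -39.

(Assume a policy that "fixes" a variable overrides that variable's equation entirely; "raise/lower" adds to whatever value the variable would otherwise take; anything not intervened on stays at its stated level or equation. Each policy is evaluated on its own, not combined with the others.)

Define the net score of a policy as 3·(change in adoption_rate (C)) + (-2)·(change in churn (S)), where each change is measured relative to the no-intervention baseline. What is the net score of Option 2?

Baseline:
  K = 146
  U = 64
  B = 285 − 64 = 221
  S = 125 + 6·146 − 5·64 − 4·221 = -203
  C = 120 − 3·64 + 221 + (-203) = -54
Option 2 (B := -39):
  K = 146
  U = 64
  B = -39
  S = 125 + 6·146 − 5·64 − 4·(-39) = 837
  C = 120 − 3·64 + (-39) + 837 = 726
ΔC = 726 − (-54) = 780; ΔS = 837 − (-203) = 1040
Score = 3·780 + (-2)·1040 = 260

260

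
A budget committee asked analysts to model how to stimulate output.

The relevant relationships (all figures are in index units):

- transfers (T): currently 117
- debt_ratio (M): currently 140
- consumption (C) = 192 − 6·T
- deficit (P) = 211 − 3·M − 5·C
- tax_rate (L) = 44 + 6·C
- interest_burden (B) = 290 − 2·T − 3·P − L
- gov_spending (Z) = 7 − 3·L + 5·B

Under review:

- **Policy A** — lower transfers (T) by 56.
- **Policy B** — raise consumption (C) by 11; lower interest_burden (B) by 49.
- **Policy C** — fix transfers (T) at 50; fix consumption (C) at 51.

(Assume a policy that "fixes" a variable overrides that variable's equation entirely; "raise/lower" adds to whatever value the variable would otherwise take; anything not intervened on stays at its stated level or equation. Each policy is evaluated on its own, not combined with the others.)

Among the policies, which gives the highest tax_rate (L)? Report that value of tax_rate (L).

350

Policy A (T − 56):
  T = 117 − 56 = 61
  C = 192 − 6·61 = -174
  L = 44 + 6·(-174) = -1000
Policy B (C + 11, B − 49):
  T = 117
  C = 192 − 6·117 (+11 from intervention) = -499
  L = 44 + 6·(-499) = -2950
Policy C (T := 50, C := 51):
  T = 50
  C = 51
  L = 44 + 6·51 = 350
Comparing — Policy A: L=-1000, Policy B: L=-2950, Policy C: L=350. Highest is 350 (Policy C).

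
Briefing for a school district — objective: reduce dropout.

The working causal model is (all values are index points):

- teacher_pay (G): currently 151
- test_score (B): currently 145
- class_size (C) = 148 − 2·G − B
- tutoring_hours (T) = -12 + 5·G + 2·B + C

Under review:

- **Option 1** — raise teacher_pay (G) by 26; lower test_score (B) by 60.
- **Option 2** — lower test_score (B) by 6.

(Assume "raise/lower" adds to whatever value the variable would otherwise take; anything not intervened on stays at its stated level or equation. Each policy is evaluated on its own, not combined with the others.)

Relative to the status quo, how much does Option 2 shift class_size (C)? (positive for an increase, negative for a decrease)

6

Baseline:
  G = 151
  B = 145
  C = 148 − 2·151 − 145 = -299
Option 2 (B − 6):
  G = 151
  B = 145 − 6 = 139
  C = 148 − 2·151 − 139 = -293
Change in C: -293 − (-299) = 6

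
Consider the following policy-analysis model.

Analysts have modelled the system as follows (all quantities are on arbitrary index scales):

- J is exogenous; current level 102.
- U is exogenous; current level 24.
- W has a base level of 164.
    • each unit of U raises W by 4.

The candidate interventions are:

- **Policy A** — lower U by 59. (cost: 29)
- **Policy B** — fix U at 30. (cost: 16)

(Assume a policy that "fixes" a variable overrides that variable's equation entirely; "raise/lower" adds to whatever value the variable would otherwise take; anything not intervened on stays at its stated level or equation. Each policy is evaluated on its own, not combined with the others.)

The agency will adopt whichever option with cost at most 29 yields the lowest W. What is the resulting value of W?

24

Policy A (U − 59):
  U = 24 − 59 = -35
  W = 164 + 4·(-35) = 24
Policy B (U := 30):
  U = 30
  W = 164 + 4·30 = 284
Comparing — Policy A: W=24, Policy B: W=284. Lowest is 24 (Policy A).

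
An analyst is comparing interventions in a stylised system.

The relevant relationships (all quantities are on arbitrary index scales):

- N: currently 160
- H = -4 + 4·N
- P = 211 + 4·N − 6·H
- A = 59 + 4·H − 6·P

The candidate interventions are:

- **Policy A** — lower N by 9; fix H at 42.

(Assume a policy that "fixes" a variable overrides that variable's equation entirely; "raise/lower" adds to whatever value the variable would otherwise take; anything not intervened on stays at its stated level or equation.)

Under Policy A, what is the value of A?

Policy A (N − 9, H := 42):
  N = 160 − 9 = 151
  H = 42
  P = 211 + 4·151 − 6·42 = 563
  A = 59 + 4·42 − 6·563 = -3151

-3151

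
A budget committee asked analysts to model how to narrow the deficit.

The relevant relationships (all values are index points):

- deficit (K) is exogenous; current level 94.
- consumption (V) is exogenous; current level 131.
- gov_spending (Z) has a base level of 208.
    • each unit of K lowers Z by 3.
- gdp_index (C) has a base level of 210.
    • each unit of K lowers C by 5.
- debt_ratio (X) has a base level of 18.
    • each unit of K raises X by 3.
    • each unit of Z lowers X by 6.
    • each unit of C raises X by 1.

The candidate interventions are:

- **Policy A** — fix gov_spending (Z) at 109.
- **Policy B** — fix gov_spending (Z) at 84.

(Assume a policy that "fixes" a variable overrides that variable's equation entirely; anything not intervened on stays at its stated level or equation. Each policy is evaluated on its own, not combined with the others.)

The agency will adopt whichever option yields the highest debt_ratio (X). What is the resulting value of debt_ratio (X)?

-464

Policy A (Z := 109):
  K = 94
  Z = 109
  C = 210 − 5·94 = -260
  X = 18 + 3·94 − 6·109 + (-260) = -614
Policy B (Z := 84):
  K = 94
  Z = 84
  C = 210 − 5·94 = -260
  X = 18 + 3·94 − 6·84 + (-260) = -464
Comparing — Policy A: X=-614, Policy B: X=-464. Highest is -464 (Policy B).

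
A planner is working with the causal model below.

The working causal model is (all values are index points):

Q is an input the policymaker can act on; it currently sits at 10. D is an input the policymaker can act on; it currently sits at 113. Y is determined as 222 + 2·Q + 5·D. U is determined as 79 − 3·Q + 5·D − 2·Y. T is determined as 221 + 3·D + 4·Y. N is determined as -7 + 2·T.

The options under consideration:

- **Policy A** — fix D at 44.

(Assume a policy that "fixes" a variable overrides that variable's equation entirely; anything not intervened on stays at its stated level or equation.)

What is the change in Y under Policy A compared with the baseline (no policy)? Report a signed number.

-345

Baseline:
  Q = 10
  D = 113
  Y = 222 + 2·10 + 5·113 = 807
Policy A (D := 44):
  Q = 10
  D = 44
  Y = 222 + 2·10 + 5·44 = 462
Change in Y: 462 − 807 = -345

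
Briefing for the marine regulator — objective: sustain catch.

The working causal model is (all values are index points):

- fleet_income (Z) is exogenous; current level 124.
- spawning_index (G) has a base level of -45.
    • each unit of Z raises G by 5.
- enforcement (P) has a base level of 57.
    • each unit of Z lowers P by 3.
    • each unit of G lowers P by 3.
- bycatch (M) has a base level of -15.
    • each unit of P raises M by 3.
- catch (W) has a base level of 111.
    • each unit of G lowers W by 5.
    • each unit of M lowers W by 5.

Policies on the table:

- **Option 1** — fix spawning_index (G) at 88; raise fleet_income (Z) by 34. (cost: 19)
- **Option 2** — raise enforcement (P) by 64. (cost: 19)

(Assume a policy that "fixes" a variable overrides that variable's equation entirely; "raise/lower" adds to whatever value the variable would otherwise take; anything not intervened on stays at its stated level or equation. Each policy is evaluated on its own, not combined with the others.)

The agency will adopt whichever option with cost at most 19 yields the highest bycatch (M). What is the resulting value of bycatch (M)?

-2058

Option 1 (G := 88, Z + 34):
  Z = 124 + 34 = 158
  G = 88
  P = 57 − 3·158 − 3·88 = -681
  M = -15 + 3·(-681) = -2058
Option 2 (P + 64):
  Z = 124
  G = -45 + 5·124 = 575
  P = 57 − 3·124 − 3·575 (+64 from intervention) = -1976
  M = -15 + 3·(-1976) = -5943
Comparing — Option 1: M=-2058, Option 2: M=-5943. Highest is -2058 (Option 1).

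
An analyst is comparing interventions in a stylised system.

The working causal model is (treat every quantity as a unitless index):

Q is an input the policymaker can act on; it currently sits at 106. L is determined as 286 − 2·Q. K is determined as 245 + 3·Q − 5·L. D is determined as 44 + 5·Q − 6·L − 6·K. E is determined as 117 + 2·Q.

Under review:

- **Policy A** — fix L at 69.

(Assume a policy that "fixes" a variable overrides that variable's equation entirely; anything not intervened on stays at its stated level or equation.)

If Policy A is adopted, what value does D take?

Policy A (L := 69):
  Q = 106
  L = 69
  K = 245 + 3·106 − 5·69 = 218
  D = 44 + 5·106 − 6·69 − 6·218 = -1148

-1148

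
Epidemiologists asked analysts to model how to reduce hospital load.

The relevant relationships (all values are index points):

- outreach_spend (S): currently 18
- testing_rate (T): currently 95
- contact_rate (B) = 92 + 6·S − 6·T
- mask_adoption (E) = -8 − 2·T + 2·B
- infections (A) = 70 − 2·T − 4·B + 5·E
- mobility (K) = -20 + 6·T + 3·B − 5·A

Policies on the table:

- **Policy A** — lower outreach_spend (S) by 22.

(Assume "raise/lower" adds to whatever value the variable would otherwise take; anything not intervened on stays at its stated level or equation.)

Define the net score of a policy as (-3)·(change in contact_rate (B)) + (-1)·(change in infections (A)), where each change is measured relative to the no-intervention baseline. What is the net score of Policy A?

Baseline:
  S = 18
  T = 95
  B = 92 + 6·18 − 6·95 = -370
  E = -8 − 2·95 + 2·(-370) = -938
  A = 70 − 2·95 − 4·(-370) + 5·(-938) = -3330
Policy A (S − 22):
  S = 18 − 22 = -4
  T = 95
  B = 92 + 6·(-4) − 6·95 = -502
  E = -8 − 2·95 + 2·(-502) = -1202
  A = 70 − 2·95 − 4·(-502) + 5·(-1202) = -4122
ΔB = -502 − (-370) = -132; ΔA = -4122 − (-3330) = -792
Score = (-3)·(-132) + (-1)·(-792) = 1188

1188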